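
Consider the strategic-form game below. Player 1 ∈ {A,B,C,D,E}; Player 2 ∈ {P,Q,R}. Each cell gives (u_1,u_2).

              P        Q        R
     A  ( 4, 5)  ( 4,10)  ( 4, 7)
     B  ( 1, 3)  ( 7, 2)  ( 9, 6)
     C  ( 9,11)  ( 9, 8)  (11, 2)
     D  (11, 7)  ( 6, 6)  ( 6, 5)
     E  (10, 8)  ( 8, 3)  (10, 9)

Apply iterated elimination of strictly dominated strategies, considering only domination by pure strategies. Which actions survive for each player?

Remaining: P1:{C,D,E} P2:{P,R}

P1 drop A (C beats it: P:9>4 Q:9>4 R:11>4)
P1 drop B (C beats it: P:9>1 Q:9>7 R:11>9)
P2 drop Q (P beats it: C:11>8 D:7>6 E:8>3)
P1→{C,D,E} P2→{P,R}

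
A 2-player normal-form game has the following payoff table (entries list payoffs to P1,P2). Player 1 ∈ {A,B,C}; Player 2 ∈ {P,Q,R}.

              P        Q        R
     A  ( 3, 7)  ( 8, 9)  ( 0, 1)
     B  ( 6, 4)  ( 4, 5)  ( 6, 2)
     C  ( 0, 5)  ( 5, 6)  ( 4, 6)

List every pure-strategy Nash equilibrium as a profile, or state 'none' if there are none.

Nash profiles: (A,Q)

(A,P): not NE [P1→B gives 6>3; P2→Q gives 9>7]
(A,Q): NE
(A,R): not NE [P1→B gives 6>0; P2→Q gives 9>1]
(B,P): not NE [P2→Q gives 5>4]
(B,Q): not NE [P1→A gives 8>4]
(B,R): not NE [P2→Q gives 5>2]
(C,P): not NE [P1→B gives 6>0; P2→R gives 6>5]
(C,Q): not NE [P1→A gives 8>5]
(C,R): not NE [P1→B gives 6>4]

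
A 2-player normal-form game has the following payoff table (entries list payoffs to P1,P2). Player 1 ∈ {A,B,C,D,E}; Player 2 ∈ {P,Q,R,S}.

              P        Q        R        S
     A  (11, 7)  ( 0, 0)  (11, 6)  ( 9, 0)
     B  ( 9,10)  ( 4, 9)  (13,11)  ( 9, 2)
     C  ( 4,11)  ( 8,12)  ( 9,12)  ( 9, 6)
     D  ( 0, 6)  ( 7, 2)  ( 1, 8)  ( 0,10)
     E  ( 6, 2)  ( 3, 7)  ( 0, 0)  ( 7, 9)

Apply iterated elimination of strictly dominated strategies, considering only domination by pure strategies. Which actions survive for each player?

P1 drop D (C beats it: P:4>0 Q:8>7 R:9>1 S:9>0)
P1 drop E (B beats it: P:9>6 Q:4>3 R:13>0 S:9>7)
P2 drop S (P beats it: A:7>0 B:10>2 C:11>6)
P1→{A,B,C} P2→{P,Q,R}

Remaining: P1:{A,B,C} P2:{P,Q,R}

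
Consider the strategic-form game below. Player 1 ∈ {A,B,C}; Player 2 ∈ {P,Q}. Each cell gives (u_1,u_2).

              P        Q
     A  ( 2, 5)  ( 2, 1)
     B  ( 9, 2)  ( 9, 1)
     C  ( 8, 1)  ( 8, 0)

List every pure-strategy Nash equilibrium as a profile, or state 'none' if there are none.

(A,P): not NE [P1→B gives 9>2]
(A,Q): not NE [P1→B gives 9>2; P2→P gives 5>1]
(B,P): NE
(B,Q): not NE [P2→P gives 2>1]
(C,P): not NE [P1→B gives 9>8]
(C,Q): not NE [P1→B gives 9>8; P2→P gives 1>0]

Nash profiles: (B,P)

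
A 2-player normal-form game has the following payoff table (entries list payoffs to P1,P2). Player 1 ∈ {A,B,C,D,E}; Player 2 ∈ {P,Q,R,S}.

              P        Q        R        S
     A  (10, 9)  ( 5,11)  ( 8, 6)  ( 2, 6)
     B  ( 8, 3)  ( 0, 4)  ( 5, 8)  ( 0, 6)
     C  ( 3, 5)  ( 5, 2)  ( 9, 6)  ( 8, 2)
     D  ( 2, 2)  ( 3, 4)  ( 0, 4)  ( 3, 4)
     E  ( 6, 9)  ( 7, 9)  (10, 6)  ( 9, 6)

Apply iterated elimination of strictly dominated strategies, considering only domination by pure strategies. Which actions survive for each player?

P1 drop B (A beats it: P:10>8 Q:5>0 R:8>5 S:2>0)
P1 drop C (E beats it: P:6>3 Q:7>5 R:10>9 S:9>8)
P1 drop D (E beats it: P:6>2 Q:7>3 R:10>0 S:9>3)
P2 drop R (P beats it: A:9>6 E:9>6)
P2 drop S (P beats it: A:9>6 E:9>6)
P1→{A,E} P2→{P,Q}

IESDS → P1:{A,E} P2:{P,Q}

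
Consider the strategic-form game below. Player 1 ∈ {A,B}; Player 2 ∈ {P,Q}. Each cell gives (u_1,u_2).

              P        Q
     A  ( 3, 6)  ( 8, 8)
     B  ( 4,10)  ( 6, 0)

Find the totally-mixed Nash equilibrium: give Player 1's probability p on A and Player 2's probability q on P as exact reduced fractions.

P1 mixes 5/6 on A; P2 mixes 2/3 on P

P1 indiff ⇒ q·3+(1-q)·8 = q·4+(1-q)·6 ⇒ q(-1) = (1-q)(-2) ⇒ q = 2/3
P2 indiff ⇒ p·6+(1-p)·10 = p·8+(1-p)·0 ⇒ p(-2) = (1-p)(-10) ⇒ p = 5/6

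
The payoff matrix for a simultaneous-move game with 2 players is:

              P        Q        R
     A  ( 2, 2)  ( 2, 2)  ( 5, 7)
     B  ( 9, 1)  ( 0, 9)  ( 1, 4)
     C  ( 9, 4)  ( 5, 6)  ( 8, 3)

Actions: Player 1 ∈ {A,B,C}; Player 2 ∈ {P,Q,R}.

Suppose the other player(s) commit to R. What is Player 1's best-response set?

u_1(A vs R) = 5
u_1(B vs R) = 1
u_1(C vs R) = 8
max payoff 8 at {C}

argmax u_1 = {C}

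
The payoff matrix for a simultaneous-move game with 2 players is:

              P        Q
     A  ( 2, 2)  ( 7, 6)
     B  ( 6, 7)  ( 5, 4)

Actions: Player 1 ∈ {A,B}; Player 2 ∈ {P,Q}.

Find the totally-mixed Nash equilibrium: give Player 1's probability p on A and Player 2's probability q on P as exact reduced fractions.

(p,q) = (3/7, 1/3)

P1 indiff ⇒ q·2+(1-q)·7 = q·6+(1-q)·5 ⇒ q(-4) = (1-q)(-2) ⇒ q = 1/3
P2 indiff ⇒ p·2+(1-p)·7 = p·6+(1-p)·4 ⇒ p(-4) = (1-p)(-3) ⇒ p = 3/7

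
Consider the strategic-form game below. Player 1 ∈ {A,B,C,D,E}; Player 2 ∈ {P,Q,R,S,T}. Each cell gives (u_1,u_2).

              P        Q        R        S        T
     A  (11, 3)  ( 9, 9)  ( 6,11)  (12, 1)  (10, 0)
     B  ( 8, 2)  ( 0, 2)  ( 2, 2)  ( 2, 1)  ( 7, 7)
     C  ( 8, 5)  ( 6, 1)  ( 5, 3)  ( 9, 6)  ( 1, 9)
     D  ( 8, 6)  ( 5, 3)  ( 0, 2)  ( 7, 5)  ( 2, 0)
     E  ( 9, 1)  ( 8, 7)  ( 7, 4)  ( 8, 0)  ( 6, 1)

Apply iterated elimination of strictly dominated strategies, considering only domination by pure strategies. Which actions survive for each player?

P1 drop B (A beats it: P:11>8 Q:9>0 R:6>2 S:12>2 T:10>7)
P1 drop C (A beats it: P:11>8 Q:9>6 R:6>5 S:12>9 T:10>1)
P1 drop D (A beats it: P:11>8 Q:9>5 R:6>0 S:12>7 T:10>2)
P2 drop P (Q beats it: A:9>3 E:7>1)
P2 drop S (Q beats it: A:9>1 E:7>0)
P2 drop T (Q beats it: A:9>0 E:7>1)
P1→{A,E} P2→{Q,R}

Survivors P1:{A,E} P2:{Q,R}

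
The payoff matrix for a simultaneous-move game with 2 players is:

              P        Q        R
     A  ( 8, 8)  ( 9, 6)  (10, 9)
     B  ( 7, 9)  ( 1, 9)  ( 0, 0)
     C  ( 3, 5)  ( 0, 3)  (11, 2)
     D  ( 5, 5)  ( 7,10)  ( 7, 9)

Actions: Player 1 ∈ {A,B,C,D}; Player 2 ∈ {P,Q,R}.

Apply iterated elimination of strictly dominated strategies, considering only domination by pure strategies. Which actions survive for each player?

P1 drop B (A beats it: P:8>7 Q:9>1 R:10>0)
P1 drop D (A beats it: P:8>5 Q:9>7 R:10>7)
P2 drop Q (P beats it: A:8>6 C:5>3)
P1→{A,C} P2→{P,R}

IESDS → P1:{A,C} P2:{P,R}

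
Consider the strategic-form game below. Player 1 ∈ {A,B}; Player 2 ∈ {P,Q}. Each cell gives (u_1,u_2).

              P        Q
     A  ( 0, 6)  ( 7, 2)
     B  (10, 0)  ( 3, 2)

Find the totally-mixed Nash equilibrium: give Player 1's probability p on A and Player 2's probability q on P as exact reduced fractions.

P1 indiff ⇒ q·0+(1-q)·7 = q·10+(1-q)·3 ⇒ q(-10) = (1-q)(-4) ⇒ q = 2/7
P2 indiff ⇒ p·6+(1-p)·0 = p·2+(1-p)·2 ⇒ p(4) = (1-p)(2) ⇒ p = 1/3

P1 mixes 1/3 on A; P2 mixes 2/7 on P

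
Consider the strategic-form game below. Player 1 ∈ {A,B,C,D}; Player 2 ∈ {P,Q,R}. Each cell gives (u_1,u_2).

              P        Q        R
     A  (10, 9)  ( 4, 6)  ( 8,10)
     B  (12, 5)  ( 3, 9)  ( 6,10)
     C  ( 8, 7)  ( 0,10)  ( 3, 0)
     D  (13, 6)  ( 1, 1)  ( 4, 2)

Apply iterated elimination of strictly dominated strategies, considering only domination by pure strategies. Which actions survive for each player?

P1 drop C (A beats it: P:10>8 Q:4>0 R:8>3)
P2 drop Q (R beats it: A:10>6 B:10>9 D:2>1)
P1→{A,B,D} P2→{P,R}

Survivors P1:{A,B,D} P2:{P,R}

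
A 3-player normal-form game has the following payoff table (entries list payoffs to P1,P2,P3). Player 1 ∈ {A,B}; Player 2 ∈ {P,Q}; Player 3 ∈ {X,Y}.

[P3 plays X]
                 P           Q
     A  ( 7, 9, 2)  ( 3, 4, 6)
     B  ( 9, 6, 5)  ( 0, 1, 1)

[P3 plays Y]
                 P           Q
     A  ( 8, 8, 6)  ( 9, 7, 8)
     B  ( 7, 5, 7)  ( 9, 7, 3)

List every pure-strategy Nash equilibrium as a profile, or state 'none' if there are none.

(A,P,X): not NE [P1→B gives 9>7; P3→Y gives 6>2]
(A,P,Y): NE
(A,Q,X): not NE [P2→P gives 9>4; P3→Y gives 8>6]
(A,Q,Y): not NE [P2→P gives 8>7]
(B,P,X): not NE [P3→Y gives 7>5]
(B,P,Y): not NE [P1→A gives 8>7; P2→Q gives 7>5]
(B,Q,X): not NE [P1→A gives 3>0; P2→P gives 6>1; P3→Y gives 3>1]
(B,Q,Y): NE

NE set: (A,P,Y), (B,Q,Y)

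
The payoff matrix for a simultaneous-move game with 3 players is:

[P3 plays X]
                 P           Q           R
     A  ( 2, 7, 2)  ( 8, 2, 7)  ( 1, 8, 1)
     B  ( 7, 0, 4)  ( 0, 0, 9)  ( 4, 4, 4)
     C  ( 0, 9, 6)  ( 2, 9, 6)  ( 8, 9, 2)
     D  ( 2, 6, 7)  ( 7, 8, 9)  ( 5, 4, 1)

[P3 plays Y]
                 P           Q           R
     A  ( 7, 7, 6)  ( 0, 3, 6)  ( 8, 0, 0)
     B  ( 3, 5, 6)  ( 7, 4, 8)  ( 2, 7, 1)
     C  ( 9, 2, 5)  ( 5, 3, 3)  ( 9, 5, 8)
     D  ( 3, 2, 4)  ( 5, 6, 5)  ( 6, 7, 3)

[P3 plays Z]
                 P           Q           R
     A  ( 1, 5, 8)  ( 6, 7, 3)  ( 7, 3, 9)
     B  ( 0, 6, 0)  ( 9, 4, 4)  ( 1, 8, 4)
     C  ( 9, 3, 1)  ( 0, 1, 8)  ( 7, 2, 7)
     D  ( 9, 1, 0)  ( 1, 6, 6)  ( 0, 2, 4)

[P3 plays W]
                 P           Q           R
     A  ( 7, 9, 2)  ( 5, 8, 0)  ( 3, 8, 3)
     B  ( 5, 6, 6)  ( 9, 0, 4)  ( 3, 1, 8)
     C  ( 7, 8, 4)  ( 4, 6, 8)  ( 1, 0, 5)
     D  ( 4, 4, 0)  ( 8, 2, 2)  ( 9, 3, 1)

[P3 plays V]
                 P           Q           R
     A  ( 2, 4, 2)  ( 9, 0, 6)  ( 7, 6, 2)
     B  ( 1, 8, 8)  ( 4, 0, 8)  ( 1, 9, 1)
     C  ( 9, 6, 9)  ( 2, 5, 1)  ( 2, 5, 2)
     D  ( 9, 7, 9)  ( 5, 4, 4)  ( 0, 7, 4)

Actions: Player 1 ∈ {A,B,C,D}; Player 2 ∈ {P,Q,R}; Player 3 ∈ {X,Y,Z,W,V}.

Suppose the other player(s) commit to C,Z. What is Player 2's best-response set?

P2 best: {P}

u_2(P vs C,Z) = 3
u_2(Q vs C,Z) = 1
u_2(R vs C,Z) = 2
max payoff 3 at {P}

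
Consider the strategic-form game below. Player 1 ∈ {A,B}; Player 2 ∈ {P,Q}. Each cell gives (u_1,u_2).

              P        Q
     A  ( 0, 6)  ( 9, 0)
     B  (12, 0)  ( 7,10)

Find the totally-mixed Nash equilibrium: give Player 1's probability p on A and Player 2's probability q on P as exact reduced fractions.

p=5/8, q=1/7

P1 indiff ⇒ q·0+(1-q)·9 = q·12+(1-q)·7 ⇒ q(-12) = (1-q)(-2) ⇒ q = 1/7
P2 indiff ⇒ p·6+(1-p)·0 = p·0+(1-p)·10 ⇒ p(6) = (1-p)(10) ⇒ p = 5/8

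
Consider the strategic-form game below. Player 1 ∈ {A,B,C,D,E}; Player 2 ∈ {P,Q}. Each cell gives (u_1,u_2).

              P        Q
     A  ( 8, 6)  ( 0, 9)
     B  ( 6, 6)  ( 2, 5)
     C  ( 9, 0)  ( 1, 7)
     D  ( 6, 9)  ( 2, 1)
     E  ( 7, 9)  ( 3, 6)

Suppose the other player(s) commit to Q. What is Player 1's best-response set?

argmax u_1 = {E}

u_1(A vs Q) = 0
u_1(B vs Q) = 2
u_1(C vs Q) = 1
u_1(D vs Q) = 2
u_1(E vs Q) = 3
max payoff 3 at {E}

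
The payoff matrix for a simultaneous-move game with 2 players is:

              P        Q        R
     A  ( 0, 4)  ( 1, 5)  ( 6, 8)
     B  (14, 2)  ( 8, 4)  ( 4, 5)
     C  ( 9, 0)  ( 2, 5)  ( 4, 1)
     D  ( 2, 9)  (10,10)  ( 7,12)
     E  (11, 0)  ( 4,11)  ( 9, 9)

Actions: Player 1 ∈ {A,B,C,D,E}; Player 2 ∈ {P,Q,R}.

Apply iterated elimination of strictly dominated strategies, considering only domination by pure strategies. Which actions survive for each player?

P1 drop A (D beats it: P:2>0 Q:10>1 R:7>6)
P1 drop C (E beats it: P:11>9 Q:4>2 R:9>4)
P2 drop P (Q beats it: B:4>2 D:10>9 E:11>0)
P1 drop B (D beats it: Q:10>8 R:7>4)
P1→{D,E} P2→{Q,R}

IESDS → P1:{D,E} P2:{Q,R}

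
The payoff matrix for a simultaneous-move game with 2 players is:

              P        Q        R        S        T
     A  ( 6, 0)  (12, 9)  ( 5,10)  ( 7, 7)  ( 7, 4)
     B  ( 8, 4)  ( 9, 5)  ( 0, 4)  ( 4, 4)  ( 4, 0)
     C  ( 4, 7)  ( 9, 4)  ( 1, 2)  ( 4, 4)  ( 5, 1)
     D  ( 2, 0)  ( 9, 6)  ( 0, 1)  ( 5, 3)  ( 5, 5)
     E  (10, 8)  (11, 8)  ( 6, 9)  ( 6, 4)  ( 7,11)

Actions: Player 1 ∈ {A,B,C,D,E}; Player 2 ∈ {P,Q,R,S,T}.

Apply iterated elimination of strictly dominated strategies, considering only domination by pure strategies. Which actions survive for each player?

P1 drop B (E beats it: P:10>8 Q:11>9 R:6>0 S:6>4 T:7>4)
P1 drop C (A beats it: P:6>4 Q:12>9 R:5>1 S:7>4 T:7>5)
P1 drop D (A beats it: P:6>2 Q:12>9 R:5>0 S:7>5 T:7>5)
P2 drop P (R beats it: A:10>0 E:9>8)
P2 drop Q (R beats it: A:10>9 E:9>8)
P2 drop S (R beats it: A:10>7 E:9>4)
P1→{A,E} P2→{R,T}

IESDS → P1:{A,E} P2:{R,T}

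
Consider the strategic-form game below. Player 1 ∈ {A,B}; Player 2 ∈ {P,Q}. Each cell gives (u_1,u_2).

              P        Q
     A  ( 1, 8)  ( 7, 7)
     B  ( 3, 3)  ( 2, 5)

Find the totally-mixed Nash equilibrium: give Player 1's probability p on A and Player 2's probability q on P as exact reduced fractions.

(p,q) = (2/3, 5/7)

P1 indiff ⇒ q·1+(1-q)·7 = q·3+(1-q)·2 ⇒ q(-2) = (1-q)(-5) ⇒ q = 5/7
P2 indiff ⇒ p·8+(1-p)·3 = p·7+(1-p)·5 ⇒ p(1) = (1-p)(2) ⇒ p = 2/3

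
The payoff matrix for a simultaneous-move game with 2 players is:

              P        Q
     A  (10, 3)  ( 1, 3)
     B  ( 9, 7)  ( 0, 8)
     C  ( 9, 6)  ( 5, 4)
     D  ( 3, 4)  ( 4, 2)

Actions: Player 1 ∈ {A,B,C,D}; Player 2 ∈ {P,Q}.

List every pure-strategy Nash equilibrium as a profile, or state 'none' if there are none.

(A,P): NE
(A,Q): not NE [P1→C gives 5>1]
(B,P): not NE [P1→A gives 10>9; P2→Q gives 8>7]
(B,Q): not NE [P1→C gives 5>0]
(C,P): not NE [P1→A gives 10>9]
(C,Q): not NE [P2→P gives 6>4]
(D,P): not NE [P1→A gives 10>3]
(D,Q): not NE [P1→C gives 5>4; P2→P gives 4>2]

PSNE = {(A,P)}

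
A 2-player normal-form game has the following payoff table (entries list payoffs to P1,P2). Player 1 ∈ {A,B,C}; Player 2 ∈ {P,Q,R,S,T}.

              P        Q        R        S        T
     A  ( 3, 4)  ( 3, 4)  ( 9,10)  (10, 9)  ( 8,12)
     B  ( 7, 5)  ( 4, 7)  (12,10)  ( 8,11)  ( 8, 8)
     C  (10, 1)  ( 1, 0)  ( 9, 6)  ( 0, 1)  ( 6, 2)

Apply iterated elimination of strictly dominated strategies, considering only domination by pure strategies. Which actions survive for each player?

Remaining: P1:{A,B} P2:{R,S,T}

P2 drop P (R beats it: A:10>4 B:10>5 C:6>1)
P1 drop C (B beats it: Q:4>1 R:12>9 S:8>0 T:8>6)
P2 drop Q (R beats it: A:10>4 B:10>7)
P1→{A,B} P2→{R,S,T}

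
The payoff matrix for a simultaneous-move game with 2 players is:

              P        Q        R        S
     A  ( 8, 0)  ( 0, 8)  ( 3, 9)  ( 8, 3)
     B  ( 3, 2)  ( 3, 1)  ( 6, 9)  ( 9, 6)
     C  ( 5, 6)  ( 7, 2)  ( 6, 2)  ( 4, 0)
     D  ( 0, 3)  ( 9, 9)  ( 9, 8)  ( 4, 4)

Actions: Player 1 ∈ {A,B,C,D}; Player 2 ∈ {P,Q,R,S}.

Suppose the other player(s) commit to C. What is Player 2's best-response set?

argmax u_2 = {P}

u_2(P vs C) = 6
u_2(Q vs C) = 2
u_2(R vs C) = 2
u_2(S vs C) = 0
max payoff 6 at {P}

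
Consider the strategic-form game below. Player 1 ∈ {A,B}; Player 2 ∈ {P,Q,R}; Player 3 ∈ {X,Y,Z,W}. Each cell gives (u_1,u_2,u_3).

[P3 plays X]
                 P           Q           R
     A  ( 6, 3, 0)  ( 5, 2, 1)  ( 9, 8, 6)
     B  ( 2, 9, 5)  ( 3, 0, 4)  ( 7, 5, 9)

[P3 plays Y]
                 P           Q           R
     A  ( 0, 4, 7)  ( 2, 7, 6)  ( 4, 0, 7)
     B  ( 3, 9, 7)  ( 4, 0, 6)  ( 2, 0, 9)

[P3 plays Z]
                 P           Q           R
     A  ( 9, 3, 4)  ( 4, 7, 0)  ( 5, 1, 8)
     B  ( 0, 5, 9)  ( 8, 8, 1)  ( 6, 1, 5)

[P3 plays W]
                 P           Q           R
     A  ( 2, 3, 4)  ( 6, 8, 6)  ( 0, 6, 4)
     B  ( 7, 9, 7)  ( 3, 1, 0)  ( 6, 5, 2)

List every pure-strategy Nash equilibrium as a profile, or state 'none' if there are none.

(A,P,X): not NE [P2→R gives 8>3; P3→Y gives 7>0]
(A,P,Y): not NE [P1→B gives 3>0; P2→Q gives 7>4]
(A,P,Z): not NE [P2→Q gives 7>3; P3→Y gives 7>4]
(A,P,W): not NE [P1→B gives 7>2; P2→Q gives 8>3; P3→Y gives 7>4]
(A,Q,X): not NE [P2→R gives 8>2; P3→W gives 6>1]
(A,Q,Y): not NE [P1→B gives 4>2]
(A,Q,Z): not NE [P1→B gives 8>4; P3→W gives 6>0]
(A,Q,W): NE
(A,R,X): not NE [P3→Z gives 8>6]
(A,R,Y): not NE [P2→Q gives 7>0; P3→Z gives 8>7]
(A,R,Z): not NE [P1→B gives 6>5; P2→Q gives 7>1]
(A,R,W): not NE [P1→B gives 6>0; P2→Q gives 8>6; P3→Z gives 8>4]
(B,P,X): not NE [P1→A gives 6>2; P3→Z gives 9>5]
(B,P,Y): not NE [P3→Z gives 9>7]
(B,P,Z): not NE [P1→A gives 9>0; P2→Q gives 8>5]
(B,P,W): not NE [P3→Z gives 9>7]
(B,Q,X): not NE [P1→A gives 5>3; P2→P gives 9>0; P3→Y gives 6>4]
(B,Q,Y): not NE [P2→P gives 9>0]
(B,Q,Z): not NE [P3→Y gives 6>1]
(B,Q,W): not NE [P1→A gives 6>3; P2→P gives 9>1; P3→Y gives 6>0]
(B,R,X): not NE [P1→A gives 9>7; P2→P gives 9>5]
(B,R,Y): not NE [P1→A gives 4>2; P2→P gives 9>0]
(B,R,Z): not NE [P2→Q gives 8>1; P3→Y gives 9>5]
(B,R,W): not NE [P2→P gives 9>5; P3→Y gives 9>2]

Nash profiles: (A,Q,W)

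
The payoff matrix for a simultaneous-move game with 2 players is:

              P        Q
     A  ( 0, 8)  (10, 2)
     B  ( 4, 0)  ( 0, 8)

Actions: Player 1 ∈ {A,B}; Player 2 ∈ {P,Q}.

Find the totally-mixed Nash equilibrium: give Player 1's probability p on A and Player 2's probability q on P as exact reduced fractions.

p=4/7, q=5/7

P1 indiff ⇒ q·0+(1-q)·10 = q·4+(1-q)·0 ⇒ q(-4) = (1-q)(-10) ⇒ q = 5/7
P2 indiff ⇒ p·8+(1-p)·0 = p·2+(1-p)·8 ⇒ p(6) = (1-p)(8) ⇒ p = 4/7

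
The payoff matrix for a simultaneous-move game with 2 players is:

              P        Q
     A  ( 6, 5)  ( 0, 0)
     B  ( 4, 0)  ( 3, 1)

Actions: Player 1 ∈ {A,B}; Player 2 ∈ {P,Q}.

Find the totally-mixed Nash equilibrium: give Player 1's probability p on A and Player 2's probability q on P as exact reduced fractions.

P1 indiff ⇒ q·6+(1-q)·0 = q·4+(1-q)·3 ⇒ q(2) = (1-q)(3) ⇒ q = 3/5
P2 indiff ⇒ p·5+(1-p)·0 = p·0+(1-p)·1 ⇒ p(5) = (1-p)(1) ⇒ p = 1/6

P1 mixes 1/6 on A; P2 mixes 3/5 on P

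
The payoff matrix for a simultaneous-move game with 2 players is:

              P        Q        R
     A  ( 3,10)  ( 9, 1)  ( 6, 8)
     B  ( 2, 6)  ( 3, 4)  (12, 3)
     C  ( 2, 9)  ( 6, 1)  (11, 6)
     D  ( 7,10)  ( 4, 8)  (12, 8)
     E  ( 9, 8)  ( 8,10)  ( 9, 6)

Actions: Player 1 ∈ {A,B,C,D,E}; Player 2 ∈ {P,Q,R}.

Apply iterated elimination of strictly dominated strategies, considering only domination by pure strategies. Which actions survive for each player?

P2 drop R (P beats it: A:10>8 B:6>3 C:9>6 D:10>8 E:8>6)
P1 drop B (A beats it: P:3>2 Q:9>3)
P1 drop C (A beats it: P:3>2 Q:9>6)
P1 drop D (E beats it: P:9>7 Q:8>4)
P1→{A,E} P2→{P,Q}

IESDS → P1:{A,E} P2:{P,Q}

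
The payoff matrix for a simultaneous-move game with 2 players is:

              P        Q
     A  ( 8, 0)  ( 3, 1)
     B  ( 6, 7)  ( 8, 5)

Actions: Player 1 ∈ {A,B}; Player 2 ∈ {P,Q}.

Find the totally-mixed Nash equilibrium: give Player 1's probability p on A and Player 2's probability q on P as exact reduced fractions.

P1 indiff ⇒ q·8+(1-q)·3 = q·6+(1-q)·8 ⇒ q(2) = (1-q)(5) ⇒ q = 5/7
P2 indiff ⇒ p·0+(1-p)·7 = p·1+(1-p)·5 ⇒ p(-1) = (1-p)(-2) ⇒ p = 2/3

(p,q) = (2/3, 5/7)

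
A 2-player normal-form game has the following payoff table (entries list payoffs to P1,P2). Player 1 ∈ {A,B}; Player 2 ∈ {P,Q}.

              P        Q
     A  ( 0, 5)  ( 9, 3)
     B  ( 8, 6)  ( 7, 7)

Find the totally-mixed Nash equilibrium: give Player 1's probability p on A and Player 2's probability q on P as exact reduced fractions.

P1 indiff ⇒ q·0+(1-q)·9 = q·8+(1-q)·7 ⇒ q(-8) = (1-q)(-2) ⇒ q = 1/5
P2 indiff ⇒ p·5+(1-p)·6 = p·3+(1-p)·7 ⇒ p(2) = (1-p)(1) ⇒ p = 1/3

P1 mixes 1/3 on A; P2 mixes 1/5 on P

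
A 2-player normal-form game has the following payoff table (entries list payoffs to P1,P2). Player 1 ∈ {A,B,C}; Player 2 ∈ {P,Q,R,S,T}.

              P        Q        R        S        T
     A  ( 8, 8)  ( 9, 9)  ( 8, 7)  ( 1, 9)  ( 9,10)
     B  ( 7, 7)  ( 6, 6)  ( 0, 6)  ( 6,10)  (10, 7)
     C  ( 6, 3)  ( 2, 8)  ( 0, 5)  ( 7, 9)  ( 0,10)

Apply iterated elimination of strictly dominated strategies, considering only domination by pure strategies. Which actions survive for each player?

P2 drop P (S beats it: A:9>8 B:10>7 C:9>3)
P2 drop Q (T beats it: A:10>9 B:7>6 C:10>8)
P2 drop R (S beats it: A:9>7 B:10>6 C:9>5)
P1 drop A (B beats it: S:6>1 T:10>9)
P1→{B,C} P2→{S,T}

Survivors P1:{B,C} P2:{S,T}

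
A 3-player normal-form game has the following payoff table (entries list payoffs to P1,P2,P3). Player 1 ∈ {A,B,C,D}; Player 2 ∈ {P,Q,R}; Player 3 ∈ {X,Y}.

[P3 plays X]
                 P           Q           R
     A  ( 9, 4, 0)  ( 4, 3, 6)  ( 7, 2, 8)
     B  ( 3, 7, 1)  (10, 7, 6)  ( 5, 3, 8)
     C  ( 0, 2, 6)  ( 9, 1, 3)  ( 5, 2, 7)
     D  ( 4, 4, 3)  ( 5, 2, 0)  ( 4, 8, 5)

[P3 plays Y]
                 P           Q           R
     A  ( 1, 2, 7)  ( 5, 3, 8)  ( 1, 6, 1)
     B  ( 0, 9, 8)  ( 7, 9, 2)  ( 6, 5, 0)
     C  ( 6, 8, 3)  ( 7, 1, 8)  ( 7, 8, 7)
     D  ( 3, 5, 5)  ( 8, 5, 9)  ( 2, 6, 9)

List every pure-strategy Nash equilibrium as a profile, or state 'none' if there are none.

Nash profiles: (B,Q,X), (C,R,Y)

(A,P,X): not NE [P3→Y gives 7>0]
(A,P,Y): not NE [P1→C gives 6>1; P2→R gives 6>2]
(A,Q,X): not NE [P1→B gives 10>4; P2→P gives 4>3; P3→Y gives 8>6]
(A,Q,Y): not NE [P1→D gives 8>5; P2→R gives 6>3]
(A,R,X): not NE [P2→P gives 4>2]
(A,R,Y): not NE [P1→C gives 7>1; P3→X gives 8>1]
(B,P,X): not NE [P1→A gives 9>3; P3→Y gives 8>1]
(B,P,Y): not NE [P1→C gives 6>0]
(B,Q,X): NE
(B,Q,Y): not NE [P1→D gives 8>7; P3→X gives 6>2]
(B,R,X): not NE [P1→A gives 7>5; P2→Q gives 7>3]
(B,R,Y): not NE [P1→C gives 7>6; P2→Q gives 9>5; P3→X gives 8>0]
(C,P,X): not NE [P1→A gives 9>0]
(C,P,Y): not NE [P3→X gives 6>3]
(C,Q,X): not NE [P1→B gives 10>9; P2→R gives 2>1; P3→Y gives 8>3]
(C,Q,Y): not NE [P1→D gives 8>7; P2→R gives 8>1]
(C,R,X): not NE [P1→A gives 7>5]
(C,R,Y): NE
(D,P,X): not NE [P1→A gives 9>4; P2→R gives 8>4; P3→Y gives 5>3]
(D,P,Y): not NE [P1→C gives 6>3; P2→R gives 6>5]
(D,Q,X): not NE [P1→B gives 10>5; P2→R gives 8>2; P3→Y gives 9>0]
(D,Q,Y): not NE [P2→R gives 6>5]
(D,R,X): not NE [P1→A gives 7>4; P3→Y gives 9>5]
(D,R,Y): not NE [P1→C gives 7>2]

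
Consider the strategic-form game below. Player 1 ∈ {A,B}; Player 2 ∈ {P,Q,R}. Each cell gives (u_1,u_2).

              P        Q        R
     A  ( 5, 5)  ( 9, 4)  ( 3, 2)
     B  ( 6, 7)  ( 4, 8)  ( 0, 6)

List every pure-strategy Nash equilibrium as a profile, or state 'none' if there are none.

No pure NE.

(A,P): not NE [P1→B gives 6>5]
(A,Q): not NE [P2→P gives 5>4]
(A,R): not NE [P2→P gives 5>2]
(B,P): not NE [P2→Q gives 8>7]
(B,Q): not NE [P1→A gives 9>4]
(B,R): not NE [P1→A gives 3>0; P2→Q gives 8>6]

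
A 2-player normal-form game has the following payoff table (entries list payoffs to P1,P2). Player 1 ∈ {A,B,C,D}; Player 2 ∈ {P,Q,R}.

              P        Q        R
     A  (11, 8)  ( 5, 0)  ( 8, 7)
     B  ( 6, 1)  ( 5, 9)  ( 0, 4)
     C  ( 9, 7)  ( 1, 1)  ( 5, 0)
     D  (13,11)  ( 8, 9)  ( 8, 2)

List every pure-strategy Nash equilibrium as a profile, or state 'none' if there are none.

(A,P): not NE [P1→D gives 13>11]
(A,Q): not NE [P1→D gives 8>5; P2→P gives 8>0]
(A,R): not NE [P2→P gives 8>7]
(B,P): not NE [P1→D gives 13>6; P2→Q gives 9>1]
(B,Q): not NE [P1→D gives 8>5]
(B,R): not NE [P1→D gives 8>0; P2→Q gives 9>4]
(C,P): not NE [P1→D gives 13>9]
(C,Q): not NE [P1→D gives 8>1; P2→P gives 7>1]
(C,R): not NE [P1→D gives 8>5; P2→P gives 7>0]
(D,P): NE
(D,Q): not NE [P2→P gives 11>9]
(D,R): not NE [P2→P gives 11>2]

Nash profiles: (D,P)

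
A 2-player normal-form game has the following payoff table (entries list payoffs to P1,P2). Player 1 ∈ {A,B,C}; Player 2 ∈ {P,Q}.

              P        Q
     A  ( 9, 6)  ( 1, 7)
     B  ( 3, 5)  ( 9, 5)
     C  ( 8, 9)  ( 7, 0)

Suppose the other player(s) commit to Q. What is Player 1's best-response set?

u_1(A vs Q) = 1
u_1(B vs Q) = 9
u_1(C vs Q) = 7
max payoff 9 at {B}

argmax u_1 = {B}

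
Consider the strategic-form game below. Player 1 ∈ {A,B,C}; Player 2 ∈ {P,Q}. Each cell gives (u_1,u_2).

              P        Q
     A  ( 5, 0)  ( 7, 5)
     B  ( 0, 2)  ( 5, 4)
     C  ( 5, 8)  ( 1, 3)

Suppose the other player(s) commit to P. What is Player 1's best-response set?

P1 best: {A,C}

u_1(A vs P) = 5
u_1(B vs P) = 0
u_1(C vs P) = 5
max payoff 5 at {A,C}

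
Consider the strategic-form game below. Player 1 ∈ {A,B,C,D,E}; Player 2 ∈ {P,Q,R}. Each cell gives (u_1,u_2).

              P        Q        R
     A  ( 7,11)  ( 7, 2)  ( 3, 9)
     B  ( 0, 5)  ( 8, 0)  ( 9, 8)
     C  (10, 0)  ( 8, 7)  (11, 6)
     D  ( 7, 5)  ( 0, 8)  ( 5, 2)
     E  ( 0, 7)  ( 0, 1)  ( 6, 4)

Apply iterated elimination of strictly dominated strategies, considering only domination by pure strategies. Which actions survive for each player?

Remaining: P1:{B,C} P2:{Q,R}

P1 drop A (C beats it: P:10>7 Q:8>7 R:11>3)
P1 drop D (C beats it: P:10>7 Q:8>0 R:11>5)
P1 drop E (C beats it: P:10>0 Q:8>0 R:11>6)
P2 drop P (R beats it: B:8>5 C:6>0)
P1→{B,C} P2→{Q,R}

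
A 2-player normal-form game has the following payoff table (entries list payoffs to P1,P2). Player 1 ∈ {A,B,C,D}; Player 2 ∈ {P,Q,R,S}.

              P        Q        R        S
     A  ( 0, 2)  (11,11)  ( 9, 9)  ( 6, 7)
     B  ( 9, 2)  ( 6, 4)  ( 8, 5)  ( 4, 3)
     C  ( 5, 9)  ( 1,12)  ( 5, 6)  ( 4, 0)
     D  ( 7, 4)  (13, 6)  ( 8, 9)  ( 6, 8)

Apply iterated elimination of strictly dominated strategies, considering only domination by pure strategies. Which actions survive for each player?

Remaining: P1:{A,D} P2:{Q,R}

P1 drop C (D beats it: P:7>5 Q:13>1 R:8>5 S:6>4)
P2 drop P (Q beats it: A:11>2 B:4>2 D:6>4)
P1 drop B (A beats it: Q:11>6 R:9>8 S:6>4)
P2 drop S (R beats it: A:9>7 D:9>8)
P1→{A,D} P2→{Q,R}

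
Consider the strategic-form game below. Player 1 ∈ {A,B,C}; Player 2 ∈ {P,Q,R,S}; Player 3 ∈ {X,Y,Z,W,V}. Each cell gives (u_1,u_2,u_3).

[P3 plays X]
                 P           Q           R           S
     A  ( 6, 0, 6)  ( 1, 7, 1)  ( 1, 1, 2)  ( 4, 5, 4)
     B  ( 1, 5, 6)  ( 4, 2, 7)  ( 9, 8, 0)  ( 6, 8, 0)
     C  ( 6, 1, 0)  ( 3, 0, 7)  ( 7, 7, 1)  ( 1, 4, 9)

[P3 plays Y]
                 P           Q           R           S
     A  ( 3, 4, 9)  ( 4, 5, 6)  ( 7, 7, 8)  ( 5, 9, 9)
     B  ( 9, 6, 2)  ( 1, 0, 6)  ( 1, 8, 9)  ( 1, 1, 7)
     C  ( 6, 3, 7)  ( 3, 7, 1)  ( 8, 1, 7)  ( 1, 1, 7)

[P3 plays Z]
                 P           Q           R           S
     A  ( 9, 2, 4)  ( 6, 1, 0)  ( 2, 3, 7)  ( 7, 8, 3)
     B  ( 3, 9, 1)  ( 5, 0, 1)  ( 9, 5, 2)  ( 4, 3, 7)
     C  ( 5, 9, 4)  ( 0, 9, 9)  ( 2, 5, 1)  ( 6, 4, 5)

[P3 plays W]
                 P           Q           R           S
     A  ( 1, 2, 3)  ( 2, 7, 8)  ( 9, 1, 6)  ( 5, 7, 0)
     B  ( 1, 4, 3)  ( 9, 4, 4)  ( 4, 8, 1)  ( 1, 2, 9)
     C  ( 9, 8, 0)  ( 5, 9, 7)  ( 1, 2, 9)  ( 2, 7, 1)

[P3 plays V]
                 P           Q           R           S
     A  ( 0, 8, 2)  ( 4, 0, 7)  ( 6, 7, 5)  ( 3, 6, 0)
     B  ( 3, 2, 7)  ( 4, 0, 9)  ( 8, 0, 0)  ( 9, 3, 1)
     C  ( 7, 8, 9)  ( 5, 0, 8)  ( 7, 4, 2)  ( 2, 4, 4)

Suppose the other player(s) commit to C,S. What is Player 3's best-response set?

u_3(X vs C,S) = 9
u_3(Y vs C,S) = 7
u_3(Z vs C,S) = 5
u_3(W vs C,S) = 1
u_3(V vs C,S) = 4
max payoff 9 at {X}

P3 best: {X}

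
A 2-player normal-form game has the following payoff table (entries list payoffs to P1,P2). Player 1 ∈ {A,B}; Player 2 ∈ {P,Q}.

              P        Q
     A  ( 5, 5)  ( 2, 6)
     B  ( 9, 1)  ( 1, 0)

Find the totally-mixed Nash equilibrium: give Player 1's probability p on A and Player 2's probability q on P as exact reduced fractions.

P1 indiff ⇒ q·5+(1-q)·2 = q·9+(1-q)·1 ⇒ q(-4) = (1-q)(-1) ⇒ q = 1/5
P2 indiff ⇒ p·5+(1-p)·1 = p·6+(1-p)·0 ⇒ p(-1) = (1-p)(-1) ⇒ p = 1/2

(p,q) = (1/2, 1/5)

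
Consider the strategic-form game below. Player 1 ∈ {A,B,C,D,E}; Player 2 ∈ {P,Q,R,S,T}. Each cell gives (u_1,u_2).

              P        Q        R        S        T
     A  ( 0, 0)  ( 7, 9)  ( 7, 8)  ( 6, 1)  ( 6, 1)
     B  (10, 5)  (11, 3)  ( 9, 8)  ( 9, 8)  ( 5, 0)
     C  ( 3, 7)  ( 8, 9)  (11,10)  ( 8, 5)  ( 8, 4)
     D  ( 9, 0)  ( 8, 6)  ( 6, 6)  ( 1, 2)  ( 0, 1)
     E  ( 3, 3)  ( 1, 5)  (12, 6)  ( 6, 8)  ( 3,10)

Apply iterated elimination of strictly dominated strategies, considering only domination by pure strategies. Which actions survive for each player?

P1 drop A (C beats it: P:3>0 Q:8>7 R:11>7 S:8>6 T:8>6)
P1 drop D (B beats it: P:10>9 Q:11>8 R:9>6 S:9>1 T:5>0)
P2 drop P (R beats it: B:8>5 C:10>7 E:6>3)
P2 drop Q (R beats it: B:8>3 C:10>9 E:6>5)
P1→{B,C,E} P2→{R,S,T}

IESDS → P1:{B,C,E} P2:{R,S,T}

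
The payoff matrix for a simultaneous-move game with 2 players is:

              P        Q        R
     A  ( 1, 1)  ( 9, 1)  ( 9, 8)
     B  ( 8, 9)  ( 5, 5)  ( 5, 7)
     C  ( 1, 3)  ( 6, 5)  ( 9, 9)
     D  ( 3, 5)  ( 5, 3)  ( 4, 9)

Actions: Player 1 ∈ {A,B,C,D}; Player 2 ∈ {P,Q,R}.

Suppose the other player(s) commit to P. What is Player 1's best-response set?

BR_1 = {B}

u_1(A vs P) = 1
u_1(B vs P) = 8
u_1(C vs P) = 1
u_1(D vs P) = 3
max payoff 8 at {B}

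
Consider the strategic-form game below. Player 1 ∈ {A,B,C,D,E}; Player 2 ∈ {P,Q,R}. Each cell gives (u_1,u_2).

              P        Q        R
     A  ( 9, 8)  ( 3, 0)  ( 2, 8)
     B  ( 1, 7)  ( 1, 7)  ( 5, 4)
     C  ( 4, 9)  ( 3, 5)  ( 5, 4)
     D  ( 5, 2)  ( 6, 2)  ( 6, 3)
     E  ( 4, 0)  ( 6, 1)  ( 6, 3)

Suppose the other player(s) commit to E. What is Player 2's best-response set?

BR_2 = {R}

u_2(P vs E) = 0
u_2(Q vs E) = 1
u_2(R vs E) = 3
max payoff 3 at {R}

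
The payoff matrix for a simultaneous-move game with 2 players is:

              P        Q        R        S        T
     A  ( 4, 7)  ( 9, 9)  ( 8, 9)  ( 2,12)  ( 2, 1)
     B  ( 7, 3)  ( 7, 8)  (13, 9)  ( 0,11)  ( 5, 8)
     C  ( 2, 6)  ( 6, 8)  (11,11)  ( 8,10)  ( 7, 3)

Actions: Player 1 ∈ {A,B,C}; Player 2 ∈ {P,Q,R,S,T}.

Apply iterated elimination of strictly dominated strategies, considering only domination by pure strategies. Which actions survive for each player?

P2 drop P (Q beats it: A:9>7 B:8>3 C:8>6)
P2 drop Q (S beats it: A:12>9 B:11>8 C:10>8)
P1 drop A (C beats it: R:11>8 S:8>2 T:7>2)
P2 drop T (R beats it: B:9>8 C:11>3)
P1→{B,C} P2→{R,S}

Remaining: P1:{B,C} P2:{R,S}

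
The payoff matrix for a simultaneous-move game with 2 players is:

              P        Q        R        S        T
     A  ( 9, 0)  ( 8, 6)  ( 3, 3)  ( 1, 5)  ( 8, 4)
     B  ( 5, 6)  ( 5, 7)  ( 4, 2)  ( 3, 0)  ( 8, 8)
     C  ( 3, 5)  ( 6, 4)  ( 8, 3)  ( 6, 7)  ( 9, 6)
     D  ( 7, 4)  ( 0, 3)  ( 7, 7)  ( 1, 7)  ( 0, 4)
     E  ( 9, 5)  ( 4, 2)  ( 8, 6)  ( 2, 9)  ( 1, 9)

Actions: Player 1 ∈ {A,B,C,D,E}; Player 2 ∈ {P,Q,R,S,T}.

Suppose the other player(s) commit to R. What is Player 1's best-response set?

argmax u_1 = {C,E}

u_1(A vs R) = 3
u_1(B vs R) = 4
u_1(C vs R) = 8
u_1(D vs R) = 7
u_1(E vs R) = 8
max payoff 8 at {C,E}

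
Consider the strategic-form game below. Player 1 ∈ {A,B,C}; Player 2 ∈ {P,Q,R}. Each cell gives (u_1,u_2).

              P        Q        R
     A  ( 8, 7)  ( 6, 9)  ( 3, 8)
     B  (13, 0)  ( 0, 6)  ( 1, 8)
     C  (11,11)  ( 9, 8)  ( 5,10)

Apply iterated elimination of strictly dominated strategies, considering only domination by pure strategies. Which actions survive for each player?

IESDS → P1:{B,C} P2:{P,R}

P1 drop A (C beats it: P:11>8 Q:9>6 R:5>3)
P2 drop Q (R beats it: B:8>6 C:10>8)
P1→{B,C} P2→{P,R}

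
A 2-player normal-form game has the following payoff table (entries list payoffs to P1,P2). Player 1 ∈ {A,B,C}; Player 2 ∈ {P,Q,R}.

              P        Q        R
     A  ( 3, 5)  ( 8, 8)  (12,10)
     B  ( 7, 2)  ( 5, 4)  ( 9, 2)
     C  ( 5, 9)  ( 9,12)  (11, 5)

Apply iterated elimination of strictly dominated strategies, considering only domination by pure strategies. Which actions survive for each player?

IESDS → P1:{A,C} P2:{Q,R}

P2 drop P (Q beats it: A:8>5 B:4>2 C:12>9)
P1 drop B (A beats it: Q:8>5 R:12>9)
P1→{A,C} P2→{Q,R}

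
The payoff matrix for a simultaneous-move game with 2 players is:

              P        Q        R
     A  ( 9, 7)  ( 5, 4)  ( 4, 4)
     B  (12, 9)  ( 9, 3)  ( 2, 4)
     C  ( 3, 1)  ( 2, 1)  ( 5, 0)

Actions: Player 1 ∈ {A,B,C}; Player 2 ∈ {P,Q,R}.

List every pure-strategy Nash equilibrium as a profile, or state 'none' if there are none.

(A,P): not NE [P1→B gives 12>9]
(A,Q): not NE [P1→B gives 9>5; P2→P gives 7>4]
(A,R): not NE [P1→C gives 5>4; P2→P gives 7>4]
(B,P): NE
(B,Q): not NE [P2→P gives 9>3]
(B,R): not NE [P1→C gives 5>2; P2→P gives 9>4]
(C,P): not NE [P1→B gives 12>3]
(C,Q): not NE [P1→B gives 9>2]
(C,R): not NE [P2→Q gives 1>0]

Nash profiles: (B,P)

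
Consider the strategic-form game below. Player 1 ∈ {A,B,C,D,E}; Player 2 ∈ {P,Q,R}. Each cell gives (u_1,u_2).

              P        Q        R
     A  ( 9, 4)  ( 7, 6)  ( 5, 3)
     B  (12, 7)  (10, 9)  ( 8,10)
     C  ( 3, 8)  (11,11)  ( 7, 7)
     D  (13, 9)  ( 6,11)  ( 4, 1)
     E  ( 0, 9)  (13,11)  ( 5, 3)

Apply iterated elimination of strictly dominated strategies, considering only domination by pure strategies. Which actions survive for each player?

P1 drop A (B beats it: P:12>9 Q:10>7 R:8>5)
P2 drop P (Q beats it: B:9>7 C:11>8 D:11>9 E:11>9)
P1 drop D (B beats it: Q:10>6 R:8>4)
P1→{B,C,E} P2→{Q,R}

Survivors P1:{B,C,E} P2:{Q,R}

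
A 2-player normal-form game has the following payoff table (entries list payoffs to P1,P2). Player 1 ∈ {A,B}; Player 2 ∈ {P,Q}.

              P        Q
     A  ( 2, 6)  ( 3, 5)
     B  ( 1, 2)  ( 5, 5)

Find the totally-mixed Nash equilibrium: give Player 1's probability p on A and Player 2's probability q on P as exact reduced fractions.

(p,q) = (3/4, 2/3)

P1 indiff ⇒ q·2+(1-q)·3 = q·1+(1-q)·5 ⇒ q(1) = (1-q)(2) ⇒ q = 2/3
P2 indiff ⇒ p·6+(1-p)·2 = p·5+(1-p)·5 ⇒ p(1) = (1-p)(3) ⇒ p = 3/4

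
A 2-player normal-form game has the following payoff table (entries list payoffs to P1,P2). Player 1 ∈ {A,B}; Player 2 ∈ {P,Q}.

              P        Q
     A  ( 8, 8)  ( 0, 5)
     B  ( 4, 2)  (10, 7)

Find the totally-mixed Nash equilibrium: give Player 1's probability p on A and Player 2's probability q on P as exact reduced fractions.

P1 indiff ⇒ q·8+(1-q)·0 = q·4+(1-q)·10 ⇒ q(4) = (1-q)(10) ⇒ q = 5/7
P2 indiff ⇒ p·8+(1-p)·2 = p·5+(1-p)·7 ⇒ p(3) = (1-p)(5) ⇒ p = 5/8

(p,q) = (5/8, 5/7)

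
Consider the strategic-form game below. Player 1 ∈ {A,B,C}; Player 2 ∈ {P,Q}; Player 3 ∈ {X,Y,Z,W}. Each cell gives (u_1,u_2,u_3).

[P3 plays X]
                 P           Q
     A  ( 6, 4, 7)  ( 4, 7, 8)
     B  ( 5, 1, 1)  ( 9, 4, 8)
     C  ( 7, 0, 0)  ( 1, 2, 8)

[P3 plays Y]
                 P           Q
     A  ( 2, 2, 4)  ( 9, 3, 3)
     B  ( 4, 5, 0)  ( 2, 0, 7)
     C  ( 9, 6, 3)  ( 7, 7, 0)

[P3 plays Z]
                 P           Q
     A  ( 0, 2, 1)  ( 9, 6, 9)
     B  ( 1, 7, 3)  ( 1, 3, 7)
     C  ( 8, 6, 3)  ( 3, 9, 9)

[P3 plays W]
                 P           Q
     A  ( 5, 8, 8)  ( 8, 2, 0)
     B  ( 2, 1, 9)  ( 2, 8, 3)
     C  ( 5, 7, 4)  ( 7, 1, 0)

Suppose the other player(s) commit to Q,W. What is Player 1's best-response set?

u_1(A vs Q,W) = 8
u_1(B vs Q,W) = 2
u_1(C vs Q,W) = 7
max payoff 8 at {A}

BR_1 = {A}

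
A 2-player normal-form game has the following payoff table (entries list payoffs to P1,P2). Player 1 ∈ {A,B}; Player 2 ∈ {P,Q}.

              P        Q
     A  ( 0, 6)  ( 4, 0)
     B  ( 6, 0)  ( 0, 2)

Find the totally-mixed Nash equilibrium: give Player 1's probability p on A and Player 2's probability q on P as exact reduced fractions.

P1 mixes 1/4 on A; P2 mixes 2/5 on P

P1 indiff ⇒ q·0+(1-q)·4 = q·6+(1-q)·0 ⇒ q(-6) = (1-q)(-4) ⇒ q = 2/5
P2 indiff ⇒ p·6+(1-p)·0 = p·0+(1-p)·2 ⇒ p(6) = (1-p)(2) ⇒ p = 1/4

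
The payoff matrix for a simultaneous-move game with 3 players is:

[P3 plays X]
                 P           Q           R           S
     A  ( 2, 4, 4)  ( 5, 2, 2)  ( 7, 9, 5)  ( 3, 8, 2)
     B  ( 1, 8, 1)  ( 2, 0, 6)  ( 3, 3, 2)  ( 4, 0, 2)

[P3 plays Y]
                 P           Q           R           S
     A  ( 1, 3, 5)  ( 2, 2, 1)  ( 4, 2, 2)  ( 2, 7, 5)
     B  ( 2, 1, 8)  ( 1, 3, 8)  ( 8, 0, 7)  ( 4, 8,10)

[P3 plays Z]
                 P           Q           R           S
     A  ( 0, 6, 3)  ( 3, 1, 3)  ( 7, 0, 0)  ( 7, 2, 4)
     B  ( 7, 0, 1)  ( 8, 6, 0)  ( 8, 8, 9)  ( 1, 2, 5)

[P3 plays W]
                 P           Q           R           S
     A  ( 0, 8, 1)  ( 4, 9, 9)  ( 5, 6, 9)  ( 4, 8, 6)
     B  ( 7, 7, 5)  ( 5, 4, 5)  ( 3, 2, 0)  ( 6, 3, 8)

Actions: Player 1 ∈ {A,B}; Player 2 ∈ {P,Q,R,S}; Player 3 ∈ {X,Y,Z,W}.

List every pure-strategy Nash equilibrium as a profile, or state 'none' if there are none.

(A,P,X): not NE [P2→R gives 9>4; P3→Y gives 5>4]
(A,P,Y): not NE [P1→B gives 2>1; P2→S gives 7>3]
(A,P,Z): not NE [P1→B gives 7>0; P3→Y gives 5>3]
(A,P,W): not NE [P1→B gives 7>0; P2→Q gives 9>8; P3→Y gives 5>1]
(A,Q,X): not NE [P2→R gives 9>2; P3→W gives 9>2]
(A,Q,Y): not NE [P2→S gives 7>2; P3→W gives 9>1]
(A,Q,Z): not NE [P1→B gives 8>3; P2→P gives 6>1; P3→W gives 9>3]
(A,Q,W): not NE [P1→B gives 5>4]
(A,R,X): not NE [P3→W gives 9>5]
(A,R,Y): not NE [P1→B gives 8>4; P2→S gives 7>2; P3→W gives 9>2]
(A,R,Z): not NE [P1→B gives 8>7; P2→P gives 6>0; P3→W gives 9>0]
(A,R,W): not NE [P2→Q gives 9>6]
(A,S,X): not NE [P1→B gives 4>3; P2→R gives 9>8; P3→W gives 6>2]
(A,S,Y): not NE [P1→B gives 4>2; P3→W gives 6>5]
(A,S,Z): not NE [P2→P gives 6>2; P3→W gives 6>4]
(A,S,W): not NE [P1→B gives 6>4; P2→Q gives 9>8]
(B,P,X): not NE [P1→A gives 2>1; P3→Y gives 8>1]
(B,P,Y): not NE [P2→S gives 8>1]
(B,P,Z): not NE [P2→R gives 8>0; P3→Y gives 8>1]
(B,P,W): not NE [P3→Y gives 8>5]
(B,Q,X): not NE [P1→A gives 5>2; P2→P gives 8>0; P3→Y gives 8>6]
(B,Q,Y): not NE [P1→A gives 2>1; P2→S gives 8>3]
(B,Q,Z): not NE [P2→R gives 8>6; P3→Y gives 8>0]
(B,Q,W): not NE [P2→P gives 7>4; P3→Y gives 8>5]
(B,R,X): not NE [P1→A gives 7>3; P2→P gives 8>3; P3→Z gives 9>2]
(B,R,Y): not NE [P2→S gives 8>0; P3→Z gives 9>7]
(B,R,Z): NE
(B,R,W): not NE [P1→A gives 5>3; P2→P gives 7>2; P3→Z gives 9>0]
(B,S,X): not NE [P2→P gives 8>0; P3→Y gives 10>2]
(B,S,Y): NE
(B,S,Z): not NE [P1→A gives 7>1; P2→R gives 8>2; P3→Y gives 10>5]
(B,S,W): not NE [P2→P gives 7>3; P3→Y gives 10>8]

PSNE = {(B,R,Z), (B,S,Y)}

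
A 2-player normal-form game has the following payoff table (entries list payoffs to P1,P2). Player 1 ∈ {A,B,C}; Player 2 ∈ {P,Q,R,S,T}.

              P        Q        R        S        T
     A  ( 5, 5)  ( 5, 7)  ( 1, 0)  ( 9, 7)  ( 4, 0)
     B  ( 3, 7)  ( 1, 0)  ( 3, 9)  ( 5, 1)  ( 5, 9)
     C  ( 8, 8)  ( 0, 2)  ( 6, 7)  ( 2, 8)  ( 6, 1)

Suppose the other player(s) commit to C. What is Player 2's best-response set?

BR_2 = {P,S}

u_2(P vs C) = 8
u_2(Q vs C) = 2
u_2(R vs C) = 7
u_2(S vs C) = 8
u_2(T vs C) = 1
max payoff 8 at {P,S}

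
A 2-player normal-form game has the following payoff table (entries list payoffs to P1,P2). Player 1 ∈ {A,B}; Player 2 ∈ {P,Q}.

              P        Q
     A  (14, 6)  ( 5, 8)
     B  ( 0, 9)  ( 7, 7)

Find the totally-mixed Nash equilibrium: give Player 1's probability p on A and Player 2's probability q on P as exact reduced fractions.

P1 mixes 1/2 on A; P2 mixes 1/8 on P

P1 indiff ⇒ q·14+(1-q)·5 = q·0+(1-q)·7 ⇒ q(14) = (1-q)(2) ⇒ q = 1/8
P2 indiff ⇒ p·6+(1-p)·9 = p·8+(1-p)·7 ⇒ p(-2) = (1-p)(-2) ⇒ p = 1/2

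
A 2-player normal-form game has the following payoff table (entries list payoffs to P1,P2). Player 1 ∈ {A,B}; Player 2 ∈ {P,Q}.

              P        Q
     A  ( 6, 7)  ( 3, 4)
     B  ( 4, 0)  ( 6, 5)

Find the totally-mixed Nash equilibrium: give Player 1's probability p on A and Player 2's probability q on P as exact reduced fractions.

P1 indiff ⇒ q·6+(1-q)·3 = q·4+(1-q)·6 ⇒ q(2) = (1-q)(3) ⇒ q = 3/5
P2 indiff ⇒ p·7+(1-p)·0 = p·4+(1-p)·5 ⇒ p(3) = (1-p)(5) ⇒ p = 5/8

P1 mixes 5/8 on A; P2 mixes 3/5 on P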